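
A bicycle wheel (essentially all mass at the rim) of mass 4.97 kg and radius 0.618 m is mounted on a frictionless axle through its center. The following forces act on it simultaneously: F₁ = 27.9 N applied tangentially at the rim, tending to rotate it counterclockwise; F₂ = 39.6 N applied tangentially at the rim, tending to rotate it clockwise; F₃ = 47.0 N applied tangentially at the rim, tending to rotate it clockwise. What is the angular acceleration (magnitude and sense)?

α ≈ 19.1 rad/s², clockwise

I = MR² = (4.97)(0.618)² = 1.898 kg·m².
Taking counterclockwise as positive: τ₁ = +(27.9)(0.618) = +17.24 N·m; τ₂ = −(39.6)(0.618) = −24.47 N·m; τ₃ = −(47.0)(0.618) = −29.05 N·m.
Net torque τ = -36.28 N·m.
α = τ/I = -36.28/1.898 = -19.11 rad/s².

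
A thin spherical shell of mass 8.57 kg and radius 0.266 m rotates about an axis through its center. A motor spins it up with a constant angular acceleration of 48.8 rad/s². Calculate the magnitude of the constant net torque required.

I = (2/3)MR² = (2/3)(8.57)(0.266)² = 0.4043 kg·m².
τ = Iα = (0.4043)(48.80) = 19.73 N·m.

τ ≈ 19.7 N·m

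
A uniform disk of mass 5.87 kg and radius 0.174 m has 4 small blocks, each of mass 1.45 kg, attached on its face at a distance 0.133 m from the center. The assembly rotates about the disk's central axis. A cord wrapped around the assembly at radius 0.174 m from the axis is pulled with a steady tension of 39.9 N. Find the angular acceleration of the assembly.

I_disk = ½MR² = ½(5.87)(0.174)² = 0.08886 kg·m².
I_blocks = 4·m·r² = 4(1.45)(0.133)² = 0.1026 kg·m².
Total I = 0.1915 kg·m².
τ = F r = (39.9)(0.174) = 6.943 N·m.
α = τ/I = 6.943/0.1915 = 36.26 rad/s².

α ≈ 36.3 rad/s²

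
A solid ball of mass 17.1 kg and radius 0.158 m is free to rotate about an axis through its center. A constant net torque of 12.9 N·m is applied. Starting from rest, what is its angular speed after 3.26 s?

I = (2/5)MR² = (2/5)(17.1)(0.158)² = 0.1708 kg·m².
α = τ/I = 12.9/0.1708 = 75.55 rad/s².
ω = ω₀ + αt = 0 + (75.55)(3.26) = 246.3 rad/s.

ω ≈ 246 rad/s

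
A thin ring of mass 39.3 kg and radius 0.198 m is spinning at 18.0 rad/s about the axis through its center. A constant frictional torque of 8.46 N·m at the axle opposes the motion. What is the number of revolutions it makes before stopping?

≈ 4.70 revolutions

I = MR² = (39.3)(0.198)² = 1.541 kg·m².
The net torque has magnitude 8.46 N·m, opposing ω.
|α| = τ/I = 8.460/1.541 = 5.491 rad/s² (deceleration).
ω² = ω₀² − 2|α|θ with ω = 0 ⇒ θ = ω₀²/(2|α|) = 29.50 rad = 4.696 rev.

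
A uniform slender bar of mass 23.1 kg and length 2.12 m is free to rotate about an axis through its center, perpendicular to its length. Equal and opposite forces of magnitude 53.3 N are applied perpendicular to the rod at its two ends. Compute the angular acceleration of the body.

α ≈ 13.1 rad/s²

I = (1/12)ML² = (1/12)(23.1)(2.12)² = 8.652 kg·m².
The couple gives τ = F·(L/2) + F·(L/2) = F L = (53.3)(2.12) = 113.0 N·m.
Newton's second law for rotation, τ = Iα, gives α = τ/I = 113.0/8.652 = 13.06 rad/s².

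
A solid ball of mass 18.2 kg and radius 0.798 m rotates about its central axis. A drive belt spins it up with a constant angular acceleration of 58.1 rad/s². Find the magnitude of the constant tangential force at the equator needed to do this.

F ≈ 338 N

I = (2/5)MR² = (2/5)(18.2)(0.798)² = 4.636 kg·m².
The required torque is τ = Iα = (4.636)(58.10) = 269.3 N·m.
A tangential force at the equator gives τ = FR, so F = τ/R = 269.3/0.798 = 337.5 N.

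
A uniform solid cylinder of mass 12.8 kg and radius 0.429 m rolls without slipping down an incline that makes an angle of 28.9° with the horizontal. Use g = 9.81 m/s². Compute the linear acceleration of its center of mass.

a ≈ 3.16 m/s²

Translation along the incline: Mg sinθ − f = Ma.
Rotation about the center: fR = Iα with I = ½MR². No-slip gives a = αR, so f = (I/R²)a = (1/2)M a.
Substituting: Mg sinθ = (1 + 0.5000)Ma, so a = g sinθ/(1 + 0.5000) = (9.81) sin 28.9° / 1.500 = 3.161 m/s².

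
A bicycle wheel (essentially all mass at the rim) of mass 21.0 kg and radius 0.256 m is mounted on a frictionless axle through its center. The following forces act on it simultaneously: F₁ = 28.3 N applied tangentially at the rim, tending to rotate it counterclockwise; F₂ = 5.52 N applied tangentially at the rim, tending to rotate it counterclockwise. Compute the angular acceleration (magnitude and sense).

α ≈ 6.29 rad/s², counterclockwise

I = MR² = (21.0)(0.256)² = 1.376 kg·m².
Taking counterclockwise as positive: τ₁ = +(28.3)(0.256) = +7.245 N·m; τ₂ = +(5.52)(0.256) = +1.413 N·m.
Net torque τ = 8.658 N·m.
α = τ/I = 8.658/1.376 = 6.291 rad/s².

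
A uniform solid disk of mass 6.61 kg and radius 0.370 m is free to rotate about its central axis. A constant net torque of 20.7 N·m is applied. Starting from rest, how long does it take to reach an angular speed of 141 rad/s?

I = ½MR² = (1/2)(6.61)(0.370)² = 0.4525 kg·m².
α = τ/I = 20.7/0.4525 = 45.75 rad/s².
ω = αt ⇒ t = ω/α = 141/45.75 = 3.082 s.

t ≈ 3.08 s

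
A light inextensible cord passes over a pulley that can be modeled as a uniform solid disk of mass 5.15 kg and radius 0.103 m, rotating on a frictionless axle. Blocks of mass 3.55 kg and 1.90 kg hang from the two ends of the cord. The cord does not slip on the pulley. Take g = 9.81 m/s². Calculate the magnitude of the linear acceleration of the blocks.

I = ½MR² = (1/2)(5.15)(0.103)² = 0.02732 kg·m².
Heavier block: m₁g − T₁ = m₁a. Lighter block: T₂ − m₂g = m₂a.
Pulley: (T₁ − T₂)R = Iα = I(a/R), so T₁ − T₂ = (I/R²)a = (1/2)M_p a = 2.575·a.
Adding the three: (m₁ − m₂)g = (m₁ + m₂ + 2.575)a, so a = (3.55 − 1.90)(9.81)/(3.55 + 1.90 + 2.575) = 2.017 m/s².

a ≈ 2.02 m/s²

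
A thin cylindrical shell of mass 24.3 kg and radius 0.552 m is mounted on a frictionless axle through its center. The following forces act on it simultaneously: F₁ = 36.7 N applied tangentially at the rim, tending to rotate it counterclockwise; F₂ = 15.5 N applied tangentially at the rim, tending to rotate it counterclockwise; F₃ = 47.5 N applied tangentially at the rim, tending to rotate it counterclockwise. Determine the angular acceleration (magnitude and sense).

I = MR² = (24.3)(0.552)² = 7.404 kg·m².
Taking counterclockwise as positive: τ₁ = +(36.7)(0.552) = +20.26 N·m; τ₂ = +(15.5)(0.552) = +8.556 N·m; τ₃ = +(47.5)(0.552) = +26.22 N·m.
Net torque τ = 55.03 N·m.
α = τ/I = 55.03/7.404 = 7.433 rad/s².

α ≈ 7.43 rad/s², counterclockwise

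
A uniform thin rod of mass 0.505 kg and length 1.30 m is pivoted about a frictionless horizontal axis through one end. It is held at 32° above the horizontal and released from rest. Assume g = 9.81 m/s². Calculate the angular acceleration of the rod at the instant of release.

About the pivot, I = (1/3)ML² = (1/3)(0.505)(1.30)² = 0.2845 kg·m².
The weight acts at the center, a distance L/2 = 0.6500 m from the pivot; τ = Mg(L/2) cos 32° = 2.731 N·m.
α = τ/I = 2.731/0.2845 = 9.599 rad/s².

α ≈ 9.60 rad/s²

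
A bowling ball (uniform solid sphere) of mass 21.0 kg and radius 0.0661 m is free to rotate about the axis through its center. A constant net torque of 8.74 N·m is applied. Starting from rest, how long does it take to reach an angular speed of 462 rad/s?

t ≈ 1.94 s

I = (2/5)MR² = (2/5)(21.0)(0.0661)² = 0.03670 kg·m².
α = τ/I = 8.74/0.03670 = 238.1 rad/s².
ω = αt ⇒ t = ω/α = 462/238.1 = 1.940 s.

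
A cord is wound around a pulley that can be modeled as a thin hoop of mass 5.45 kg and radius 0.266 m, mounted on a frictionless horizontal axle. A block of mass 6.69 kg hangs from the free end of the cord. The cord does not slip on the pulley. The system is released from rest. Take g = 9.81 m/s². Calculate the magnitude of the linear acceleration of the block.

I = MR² = (5.45)(0.266)² = 0.3856 kg·m².
Block: mg − T = ma. Pulley: TR = Iα. No-slip: a = αR, so T = (I/R²)a = 5.450·a.
Then mg = (m + 5.450)a, so a = (6.69)(9.81)/(6.69 + 5.450) = 5.406 m/s².

a ≈ 5.41 m/s²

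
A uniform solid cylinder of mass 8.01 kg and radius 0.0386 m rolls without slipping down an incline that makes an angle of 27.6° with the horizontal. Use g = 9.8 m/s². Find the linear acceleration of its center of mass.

a ≈ 3.03 m/s²

Translation along the incline: Mg sinθ − f = Ma.
Rotation about the center: fR = Iα with I = ½MR². No-slip gives a = αR, so f = (I/R²)a = (1/2)M a.
Substituting: Mg sinθ = (1 + 0.5000)Ma, so a = g sinθ/(1 + 0.5000) = (9.8) sin 27.6° / 1.500 = 3.027 m/s².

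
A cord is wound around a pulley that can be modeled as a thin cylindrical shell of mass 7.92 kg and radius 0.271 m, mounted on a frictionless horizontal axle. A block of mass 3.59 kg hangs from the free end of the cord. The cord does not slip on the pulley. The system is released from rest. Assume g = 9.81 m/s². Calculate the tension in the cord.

T ≈ 24.2 N

I = MR² = (7.92)(0.271)² = 0.5817 kg·m².
Block: mg − T = ma. Pulley: TR = Iα. No-slip: a = αR, so T = (I/R²)a = 7.920·a.
Then mg = (m + 7.920)a, so a = (3.59)(9.81)/(3.59 + 7.920) = 3.060 m/s².
T = 7.920·a = 24.23 N.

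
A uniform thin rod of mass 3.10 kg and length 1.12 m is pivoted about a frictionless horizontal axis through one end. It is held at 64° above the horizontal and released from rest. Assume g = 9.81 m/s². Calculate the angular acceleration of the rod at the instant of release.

About the pivot, I = (1/3)ML² = (1/3)(3.10)(1.12)² = 1.296 kg·m².
The weight acts at the center, a distance L/2 = 0.5600 m from the pivot; τ = Mg(L/2) cos 64° = 7.466 N·m.
α = τ/I = 7.466/1.296 = 5.759 rad/s².

α ≈ 5.76 rad/s²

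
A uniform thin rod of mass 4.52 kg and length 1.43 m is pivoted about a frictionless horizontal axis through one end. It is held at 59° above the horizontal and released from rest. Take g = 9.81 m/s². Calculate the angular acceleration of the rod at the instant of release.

α ≈ 5.30 rad/s²

About the pivot, I = (1/3)ML² = (1/3)(4.52)(1.43)² = 3.081 kg·m².
The weight acts at the center, a distance L/2 = 0.7150 m from the pivot; τ = Mg(L/2) cos 59° = 16.33 N·m.
α = τ/I = 16.33/3.081 = 5.300 rad/s².
(Equivalently α = (3g/(2L)) cos 59° = 5.300 rad/s².)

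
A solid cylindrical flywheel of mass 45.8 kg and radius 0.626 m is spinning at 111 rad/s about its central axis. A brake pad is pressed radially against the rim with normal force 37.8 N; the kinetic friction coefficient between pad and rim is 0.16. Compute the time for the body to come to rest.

t ≈ 263 s

I = ½MR² = (1/2)(45.8)(0.626)² = 8.974 kg·m².
Friction force f = μN = (0.16)(37.8) = 6.048 N at the rim; torque magnitude τ = fR = 3.786 N·m, opposing ω.
|α| = τ/I = 3.786/8.974 = 0.4219 rad/s² (deceleration).
0 = ω₀ − |α|t ⇒ t = ω₀/|α| = 111/0.4219 = 263.1 s.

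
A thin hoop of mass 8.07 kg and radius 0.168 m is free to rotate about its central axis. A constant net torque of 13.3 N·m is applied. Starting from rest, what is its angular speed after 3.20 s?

ω ≈ 187 rad/s

I = MR² = (8.07)(0.168)² = 0.2278 kg·m².
α = τ/I = 13.3/0.2278 = 58.39 rad/s².
ω = ω₀ + αt = 0 + (58.39)(3.20) = 186.9 rad/s.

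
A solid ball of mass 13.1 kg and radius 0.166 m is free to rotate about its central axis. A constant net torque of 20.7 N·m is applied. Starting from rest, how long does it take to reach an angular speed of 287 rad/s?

t ≈ 2.00 s

I = (2/5)MR² = (2/5)(13.1)(0.166)² = 0.1444 kg·m².
α = τ/I = 20.7/0.1444 = 143.4 rad/s².
ω = αt ⇒ t = ω/α = 287/143.4 = 2.002 s.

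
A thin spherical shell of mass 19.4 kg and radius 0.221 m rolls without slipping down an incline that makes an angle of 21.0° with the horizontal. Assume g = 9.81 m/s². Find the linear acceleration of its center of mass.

Translation along the incline: Mg sinθ − f = Ma.
Rotation about the center: fR = Iα with I = (2/3)MR². No-slip gives a = αR, so f = (I/R²)a = (2/3)M a.
Substituting: Mg sinθ = (1 + 0.6667)Ma, so a = g sinθ/(1 + 0.6667) = (9.81) sin 21.0° / 1.667 = 2.109 m/s².

a ≈ 2.11 m/s²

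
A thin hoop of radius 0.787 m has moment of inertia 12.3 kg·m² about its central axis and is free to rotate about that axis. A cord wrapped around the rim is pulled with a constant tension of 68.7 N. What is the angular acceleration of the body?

τ = F R = (68.7)(0.787) = 54.07 N·m.
Newton's second law for rotation, τ = Iα, gives α = τ/I = 54.07/12.30 = 4.396 rad/s².

α ≈ 4.40 rad/s²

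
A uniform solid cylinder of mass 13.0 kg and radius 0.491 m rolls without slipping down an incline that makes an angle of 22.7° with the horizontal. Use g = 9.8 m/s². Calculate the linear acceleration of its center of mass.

a ≈ 2.52 m/s²

Translation along the incline: Mg sinθ − f = Ma.
Rotation about the center: fR = Iα with I = ½MR². No-slip gives a = αR, so f = (I/R²)a = (1/2)M a.
Substituting: Mg sinθ = (1 + 0.5000)Ma, so a = g sinθ/(1 + 0.5000) = (9.8) sin 22.7° / 1.500 = 2.521 m/s².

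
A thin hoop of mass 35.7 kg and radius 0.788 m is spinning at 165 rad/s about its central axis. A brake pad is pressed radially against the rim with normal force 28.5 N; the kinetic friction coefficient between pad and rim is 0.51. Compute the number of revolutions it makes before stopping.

I = MR² = (35.7)(0.788)² = 22.17 kg·m².
Friction force f = μN = (0.51)(28.5) = 14.54 N at the rim; torque magnitude τ = fR = 11.45 N·m, opposing ω.
|α| = τ/I = 11.45/22.17 = 0.5167 rad/s² (deceleration).
ω² = ω₀² − 2|α|θ with ω = 0 ⇒ θ = ω₀²/(2|α|) = 26350 rad = 4193 rev.

≈ 4190 revolutions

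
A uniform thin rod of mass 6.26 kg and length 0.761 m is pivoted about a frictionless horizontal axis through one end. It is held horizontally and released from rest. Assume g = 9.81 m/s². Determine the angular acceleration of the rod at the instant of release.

About the pivot, I = (1/3)ML² = (1/3)(6.26)(0.761)² = 1.208 kg·m².
The weight acts at the center, a distance L/2 = 0.3805 m from the pivot; τ = Mg(L/2) = 23.37 N·m.
α = τ/I = 23.37/1.208 = 19.34 rad/s².

α ≈ 19.3 rad/s²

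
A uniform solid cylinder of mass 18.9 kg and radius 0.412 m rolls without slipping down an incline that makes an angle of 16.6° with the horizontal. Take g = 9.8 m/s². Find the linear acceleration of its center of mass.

a ≈ 1.87 m/s²

Translation along the incline: Mg sinθ − f = Ma.
Rotation about the center: fR = Iα with I = ½MR². No-slip gives a = αR, so f = (I/R²)a = (1/2)M a.
Substituting: Mg sinθ = (1 + 0.5000)Ma, so a = g sinθ/(1 + 0.5000) = (9.8) sin 16.6° / 1.500 = 1.866 m/s².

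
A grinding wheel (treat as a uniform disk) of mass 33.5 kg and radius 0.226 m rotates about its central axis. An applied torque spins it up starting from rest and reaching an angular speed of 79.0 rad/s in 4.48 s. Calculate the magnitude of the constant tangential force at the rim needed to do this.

I = ½MR² = (1/2)(33.5)(0.226)² = 0.8555 kg·m².
α = Δω/Δt = (79.0 − 0)/4.48 = 17.63 rad/s².
The required torque is τ = Iα = (0.8555)(17.63) = 15.09 N·m.
A tangential force at the rim gives τ = FR, so F = τ/R = 15.09/0.226 = 66.75 N.

F ≈ 66.8 N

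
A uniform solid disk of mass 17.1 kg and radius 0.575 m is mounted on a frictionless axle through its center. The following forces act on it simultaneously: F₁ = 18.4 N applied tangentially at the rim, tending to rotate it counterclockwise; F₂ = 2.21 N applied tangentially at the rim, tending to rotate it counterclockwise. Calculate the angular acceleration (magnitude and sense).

α ≈ 4.19 rad/s², counterclockwise

I = ½MR² = (1/2)(17.1)(0.575)² = 2.827 kg·m².
Taking counterclockwise as positive: τ₁ = +(18.4)(0.575) = +10.58 N·m; τ₂ = +(2.21)(0.575) = +1.271 N·m.
Net torque τ = 11.85 N·m.
α = τ/I = 11.85/2.827 = 4.192 rad/s².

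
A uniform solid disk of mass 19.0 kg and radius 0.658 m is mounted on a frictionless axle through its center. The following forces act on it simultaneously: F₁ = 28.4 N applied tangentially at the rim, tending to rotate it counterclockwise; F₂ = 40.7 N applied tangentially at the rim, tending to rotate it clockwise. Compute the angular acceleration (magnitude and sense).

α ≈ 1.97 rad/s², clockwise

I = ½MR² = (1/2)(19.0)(0.658)² = 4.113 kg·m².
Taking counterclockwise as positive: τ₁ = +(28.4)(0.658) = +18.69 N·m; τ₂ = −(40.7)(0.658) = −26.78 N·m.
Net torque τ = -8.093 N·m.
α = τ/I = -8.093/4.113 = -1.968 rad/s².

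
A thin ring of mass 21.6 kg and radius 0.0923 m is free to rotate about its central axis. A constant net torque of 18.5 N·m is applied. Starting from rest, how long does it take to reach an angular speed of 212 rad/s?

t ≈ 2.11 s

I = MR² = (21.6)(0.0923)² = 0.1840 kg·m².
α = τ/I = 18.5/0.1840 = 100.5 rad/s².
ω = αt ⇒ t = ω/α = 212/100.5 = 2.109 s.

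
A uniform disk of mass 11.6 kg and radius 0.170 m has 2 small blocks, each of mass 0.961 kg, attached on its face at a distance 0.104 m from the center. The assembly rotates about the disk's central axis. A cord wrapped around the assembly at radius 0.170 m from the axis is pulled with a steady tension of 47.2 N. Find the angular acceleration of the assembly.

I_disk = ½MR² = ½(11.6)(0.170)² = 0.1676 kg·m².
I_blocks = 2·m·r² = 2(0.961)(0.104)² = 0.02079 kg·m².
Total I = 0.1884 kg·m².
τ = F r = (47.2)(0.170) = 8.024 N·m.
α = τ/I = 8.024/0.1884 = 42.59 rad/s².

α ≈ 42.6 rad/s²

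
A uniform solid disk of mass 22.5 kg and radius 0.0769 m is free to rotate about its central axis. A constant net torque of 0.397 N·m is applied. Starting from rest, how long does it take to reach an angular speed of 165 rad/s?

t ≈ 27.7 s

I = ½MR² = (1/2)(22.5)(0.0769)² = 0.06653 kg·m².
α = τ/I = 0.397/0.06653 = 5.967 rad/s².
ω = αt ⇒ t = ω/α = 165/5.967 = 27.65 s.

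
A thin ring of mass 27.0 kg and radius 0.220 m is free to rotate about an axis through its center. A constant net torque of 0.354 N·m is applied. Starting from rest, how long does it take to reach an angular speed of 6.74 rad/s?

I = MR² = (27.0)(0.220)² = 1.307 kg·m².
α = τ/I = 0.354/1.307 = 0.2709 rad/s².
ω = αt ⇒ t = ω/α = 6.74/0.2709 = 24.88 s.

t ≈ 24.9 s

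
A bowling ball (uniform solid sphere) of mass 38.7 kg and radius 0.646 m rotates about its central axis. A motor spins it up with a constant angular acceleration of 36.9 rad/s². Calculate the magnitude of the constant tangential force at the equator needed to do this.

F ≈ 369 N

I = (2/5)MR² = (2/5)(38.7)(0.646)² = 6.460 kg·m².
The required torque is τ = Iα = (6.460)(36.90) = 238.4 N·m.
A tangential force at the equator gives τ = FR, so F = τ/R = 238.4/0.646 = 369.0 N.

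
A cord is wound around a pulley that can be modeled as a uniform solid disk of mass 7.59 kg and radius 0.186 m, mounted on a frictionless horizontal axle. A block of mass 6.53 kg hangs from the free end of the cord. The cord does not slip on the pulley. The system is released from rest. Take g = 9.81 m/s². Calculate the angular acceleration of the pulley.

I = ½MR² = (1/2)(7.59)(0.186)² = 0.1313 kg·m².
Block: mg − T = ma. Pulley: TR = Iα. No-slip: a = αR, so T = (I/R²)a = 3.795·a.
Then mg = (m + 3.795)a, so a = (6.53)(9.81)/(6.53 + 3.795) = 6.204 m/s².
α = a/R = 6.204/0.186 = 33.36 rad/s².

α ≈ 33.4 rad/s²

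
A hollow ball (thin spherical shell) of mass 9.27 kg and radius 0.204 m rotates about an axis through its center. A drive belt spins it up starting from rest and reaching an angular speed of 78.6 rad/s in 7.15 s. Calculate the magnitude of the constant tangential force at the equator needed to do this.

I = (2/3)MR² = (2/3)(9.27)(0.204)² = 0.2572 kg·m².
α = Δω/Δt = (78.6 − 0)/7.15 = 10.99 rad/s².
The required torque is τ = Iα = (0.2572)(10.99) = 2.827 N·m.
A tangential force at the equator gives τ = FR, so F = τ/R = 2.827/0.204 = 13.86 N.

F ≈ 13.9 N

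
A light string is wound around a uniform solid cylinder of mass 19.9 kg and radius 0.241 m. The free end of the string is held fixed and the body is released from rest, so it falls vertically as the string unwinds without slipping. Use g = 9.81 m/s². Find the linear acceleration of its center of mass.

a ≈ 6.54 m/s²

Translation: Mg − T = Ma. Rotation about the center: TR = Iα with I = ½MR².
With a = αR: T = (I/R²)a = (1/2)M a, so Mg = (1 + 0.5000)Ma.
a = g/(1 + 0.5000) = 9.81/1.500 = 6.540 m/s².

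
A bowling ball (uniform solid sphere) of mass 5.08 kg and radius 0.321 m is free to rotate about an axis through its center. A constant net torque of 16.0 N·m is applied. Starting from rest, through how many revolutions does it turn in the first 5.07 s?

I = (2/5)MR² = (2/5)(5.08)(0.321)² = 0.2094 kg·m².
α = τ/I = 16.0/0.2094 = 76.42 rad/s².
θ = ½αt² = ½(76.42)(5.07)² = 982.1 rad.
Revolutions = θ/(2π) = 156.3.

≈ 156 revolutions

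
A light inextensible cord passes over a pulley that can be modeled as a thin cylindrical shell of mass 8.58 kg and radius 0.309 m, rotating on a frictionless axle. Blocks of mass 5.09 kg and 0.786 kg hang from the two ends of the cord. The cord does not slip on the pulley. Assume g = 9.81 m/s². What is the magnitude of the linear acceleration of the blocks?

a ≈ 2.92 m/s²

I = MR² = (8.58)(0.309)² = 0.8192 kg·m².
Heavier block: m₁g − T₁ = m₁a. Lighter block: T₂ − m₂g = m₂a.
Pulley: (T₁ − T₂)R = Iα = I(a/R), so T₁ − T₂ = (I/R²)a = 1·M_p a = 8.580·a.
Adding the three: (m₁ − m₂)g = (m₁ + m₂ + 8.580)a, so a = (5.09 − 0.786)(9.81)/(5.09 + 0.786 + 8.580) = 2.921 m/s².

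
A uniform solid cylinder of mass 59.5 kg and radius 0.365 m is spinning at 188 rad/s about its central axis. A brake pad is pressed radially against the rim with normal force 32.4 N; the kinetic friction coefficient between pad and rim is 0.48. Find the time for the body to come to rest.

I = ½MR² = (1/2)(59.5)(0.365)² = 3.963 kg·m².
Friction force f = μN = (0.48)(32.4) = 15.55 N at the rim; torque magnitude τ = fR = 5.676 N·m, opposing ω.
|α| = τ/I = 5.676/3.963 = 1.432 rad/s² (deceleration).
0 = ω₀ − |α|t ⇒ t = ω₀/|α| = 188/1.432 = 131.3 s.

t ≈ 131 s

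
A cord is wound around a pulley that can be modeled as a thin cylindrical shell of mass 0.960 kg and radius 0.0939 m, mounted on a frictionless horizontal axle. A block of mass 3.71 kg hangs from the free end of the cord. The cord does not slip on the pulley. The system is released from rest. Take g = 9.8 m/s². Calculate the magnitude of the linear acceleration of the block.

I = MR² = (0.960)(0.0939)² = 0.008465 kg·m².
Block: mg − T = ma. Pulley: TR = Iα. No-slip: a = αR, so T = (I/R²)a = 0.9600·a.
Then mg = (m + 0.9600)a, so a = (3.71)(9.8)/(3.71 + 0.9600) = 7.785 m/s².

a ≈ 7.79 m/s²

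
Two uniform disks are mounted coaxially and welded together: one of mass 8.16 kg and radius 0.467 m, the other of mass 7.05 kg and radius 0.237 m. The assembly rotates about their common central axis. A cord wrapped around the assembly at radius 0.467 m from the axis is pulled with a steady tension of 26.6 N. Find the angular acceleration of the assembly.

α ≈ 11.4 rad/s²

I = ½M₁R₁² + ½M₂R₂² = ½(8.16)(0.467)² + ½(7.05)(0.237)² = 1.088 kg·m².
τ = F r = (26.6)(0.467) = 12.42 N·m.
α = τ/I = 12.42/1.088 = 11.42 rad/s².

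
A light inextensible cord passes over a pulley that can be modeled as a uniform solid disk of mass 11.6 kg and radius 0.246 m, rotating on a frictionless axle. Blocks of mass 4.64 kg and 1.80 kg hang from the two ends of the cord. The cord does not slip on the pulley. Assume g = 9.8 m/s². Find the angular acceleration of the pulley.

I = ½MR² = (1/2)(11.6)(0.246)² = 0.3510 kg·m².
Heavier block: m₁g − T₁ = m₁a. Lighter block: T₂ − m₂g = m₂a.
Pulley: (T₁ − T₂)R = Iα = I(a/R), so T₁ − T₂ = (I/R²)a = (1/2)M_p a = 5.800·a.
Adding the three: (m₁ − m₂)g = (m₁ + m₂ + 5.800)a, so a = (4.64 − 1.80)(9.8)/(4.64 + 1.80 + 5.800) = 2.274 m/s².
α = a/R = 2.274/0.246 = 9.243 rad/s².

α ≈ 9.24 rad/s²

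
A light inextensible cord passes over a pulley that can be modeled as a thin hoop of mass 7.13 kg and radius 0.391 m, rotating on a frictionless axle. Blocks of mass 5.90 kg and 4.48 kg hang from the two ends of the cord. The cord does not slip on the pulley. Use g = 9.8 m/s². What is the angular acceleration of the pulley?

α ≈ 2.03 rad/s²

I = MR² = (7.13)(0.391)² = 1.090 kg·m².
Heavier block: m₁g − T₁ = m₁a. Lighter block: T₂ − m₂g = m₂a.
Pulley: (T₁ − T₂)R = Iα = I(a/R), so T₁ − T₂ = (I/R²)a = 1·M_p a = 7.130·a.
Adding the three: (m₁ − m₂)g = (m₁ + m₂ + 7.130)a, so a = (5.90 − 4.48)(9.8)/(5.90 + 4.48 + 7.130) = 0.7947 m/s².
α = a/R = 0.7947/0.391 = 2.033 rad/s².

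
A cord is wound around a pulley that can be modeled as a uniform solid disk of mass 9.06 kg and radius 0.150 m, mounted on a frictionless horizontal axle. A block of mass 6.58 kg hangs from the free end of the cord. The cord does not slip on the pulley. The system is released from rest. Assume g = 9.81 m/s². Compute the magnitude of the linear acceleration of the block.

a ≈ 5.81 m/s²

I = ½MR² = (1/2)(9.06)(0.150)² = 0.1019 kg·m².
Block: mg − T = ma. Pulley: TR = Iα. No-slip: a = αR, so T = (I/R²)a = 4.530·a.
Then mg = (m + 4.530)a, so a = (6.58)(9.81)/(6.58 + 4.530) = 5.810 m/s².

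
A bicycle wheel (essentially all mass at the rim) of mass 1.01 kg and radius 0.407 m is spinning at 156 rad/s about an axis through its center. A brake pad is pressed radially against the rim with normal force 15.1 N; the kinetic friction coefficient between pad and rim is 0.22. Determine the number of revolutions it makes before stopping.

≈ 240 revolutions

I = MR² = (1.01)(0.407)² = 0.1673 kg·m².
Friction force f = μN = (0.22)(15.1) = 3.322 N at the rim; torque magnitude τ = fR = 1.352 N·m, opposing ω.
|α| = τ/I = 1.352/0.1673 = 8.081 rad/s² (deceleration).
ω² = ω₀² − 2|α|θ with ω = 0 ⇒ θ = ω₀²/(2|α|) = 1506 rad = 239.6 rev.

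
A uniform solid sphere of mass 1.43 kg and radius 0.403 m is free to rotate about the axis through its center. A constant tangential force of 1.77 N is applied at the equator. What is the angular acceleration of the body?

I = (2/5)MR² = (2/5)(1.43)(0.403)² = 0.09290 kg·m².
τ = F R = (1.77)(0.403) = 0.7133 N·m.
Newton's second law for rotation, τ = Iα, gives α = τ/I = 0.7133/0.09290 = 7.678 rad/s².

α ≈ 7.68 rad/s²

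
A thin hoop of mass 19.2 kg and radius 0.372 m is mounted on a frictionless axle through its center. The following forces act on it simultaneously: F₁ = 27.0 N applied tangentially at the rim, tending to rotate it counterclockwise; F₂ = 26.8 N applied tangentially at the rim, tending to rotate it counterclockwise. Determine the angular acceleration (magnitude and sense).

I = MR² = (19.2)(0.372)² = 2.657 kg·m².
Taking counterclockwise as positive: τ₁ = +(27.0)(0.372) = +10.04 N·m; τ₂ = +(26.8)(0.372) = +9.970 N·m.
Net torque τ = 20.01 N·m.
α = τ/I = 20.01/2.657 = 7.532 rad/s².

α ≈ 7.53 rad/s², counterclockwise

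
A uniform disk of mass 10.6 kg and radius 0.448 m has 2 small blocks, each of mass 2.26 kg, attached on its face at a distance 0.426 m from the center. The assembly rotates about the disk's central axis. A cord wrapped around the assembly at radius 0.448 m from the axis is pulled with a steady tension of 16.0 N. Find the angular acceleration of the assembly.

I_disk = ½MR² = ½(10.6)(0.448)² = 1.064 kg·m².
I_blocks = 2·m·r² = 2(2.26)(0.426)² = 0.8203 kg·m².
Total I = 1.884 kg·m².
τ = F r = (16.0)(0.448) = 7.168 N·m.
α = τ/I = 7.168/1.884 = 3.805 rad/s².

α ≈ 3.80 rad/s²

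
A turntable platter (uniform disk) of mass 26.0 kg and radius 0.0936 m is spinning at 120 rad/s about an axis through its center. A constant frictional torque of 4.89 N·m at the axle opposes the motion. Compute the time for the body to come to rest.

t ≈ 2.79 s

I = ½MR² = (1/2)(26.0)(0.0936)² = 0.1139 kg·m².
The net torque has magnitude 4.89 N·m, opposing ω.
|α| = τ/I = 4.890/0.1139 = 42.94 rad/s² (deceleration).
0 = ω₀ − |α|t ⇒ t = ω₀/|α| = 120/42.94 = 2.795 s.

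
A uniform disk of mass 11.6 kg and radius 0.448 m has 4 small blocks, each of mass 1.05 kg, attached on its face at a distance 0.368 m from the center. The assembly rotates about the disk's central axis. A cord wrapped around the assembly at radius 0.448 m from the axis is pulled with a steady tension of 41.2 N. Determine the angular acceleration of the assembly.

I_disk = ½MR² = ½(11.6)(0.448)² = 1.164 kg·m².
I_blocks = 4·m·r² = 4(1.05)(0.368)² = 0.5688 kg·m².
Total I = 1.733 kg·m².
τ = F r = (41.2)(0.448) = 18.46 N·m.
α = τ/I = 18.46/1.733 = 10.65 rad/s².

α ≈ 10.7 rad/s²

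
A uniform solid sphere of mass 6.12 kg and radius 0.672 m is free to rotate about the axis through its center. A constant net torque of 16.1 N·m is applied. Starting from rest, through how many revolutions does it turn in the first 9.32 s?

I = (2/5)MR² = (2/5)(6.12)(0.672)² = 1.105 kg·m².
α = τ/I = 16.1/1.105 = 14.56 rad/s².
θ = ½αt² = ½(14.56)(9.32)² = 632.5 rad.
Revolutions = θ/(2π) = 100.7.

≈ 101 revolutions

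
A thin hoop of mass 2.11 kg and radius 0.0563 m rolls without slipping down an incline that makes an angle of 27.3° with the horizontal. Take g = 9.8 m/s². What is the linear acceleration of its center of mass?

a ≈ 2.25 m/s²

Translation along the incline: Mg sinθ − f = Ma.
Rotation about the center: fR = Iα with I = MR². No-slip gives a = αR, so f = (I/R²)a = M a.
Substituting: Mg sinθ = (1 + 1.000)Ma, so a = g sinθ/(1 + 1.000) = (9.8) sin 27.3° / 2.000 = 2.247 m/s².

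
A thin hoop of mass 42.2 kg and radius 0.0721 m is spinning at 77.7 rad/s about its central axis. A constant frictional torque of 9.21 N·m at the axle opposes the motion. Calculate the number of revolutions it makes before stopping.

I = MR² = (42.2)(0.0721)² = 0.2194 kg·m².
The net torque has magnitude 9.21 N·m, opposing ω.
|α| = τ/I = 9.210/0.2194 = 41.98 rad/s² (deceleration).
ω² = ω₀² − 2|α|θ with ω = 0 ⇒ θ = ω₀²/(2|α|) = 71.90 rad = 11.44 rev.

≈ 11.4 revolutions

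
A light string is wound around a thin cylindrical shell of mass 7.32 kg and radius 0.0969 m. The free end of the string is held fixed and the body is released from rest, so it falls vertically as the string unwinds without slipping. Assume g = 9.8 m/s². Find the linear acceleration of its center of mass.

Translation: Mg − T = Ma. Rotation about the center: TR = Iα with I = MR².
With a = αR: T = (I/R²)a = M a, so Mg = (1 + 1.000)Ma.
a = g/(1 + 1.000) = 9.8/2.000 = 4.900 m/s².

a ≈ 4.90 m/s²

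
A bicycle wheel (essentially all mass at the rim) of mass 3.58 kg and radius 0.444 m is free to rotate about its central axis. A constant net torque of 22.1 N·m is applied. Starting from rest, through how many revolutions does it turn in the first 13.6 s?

I = MR² = (3.58)(0.444)² = 0.7057 kg·m².
α = τ/I = 22.1/0.7057 = 31.31 rad/s².
θ = ½αt² = ½(31.31)(13.6)² = 2896 rad.
Revolutions = θ/(2π) = 460.9.

≈ 461 revolutions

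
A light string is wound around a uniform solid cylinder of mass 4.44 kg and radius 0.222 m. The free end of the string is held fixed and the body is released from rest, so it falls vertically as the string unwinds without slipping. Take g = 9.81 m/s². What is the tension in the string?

T ≈ 14.5 N

Translation: Mg − T = Ma. Rotation about the center: TR = Iα with I = ½MR².
With a = αR: T = (I/R²)a = (1/2)M a, so Mg = (1 + 0.5000)Ma.
a = g/(1 + 0.5000) = 9.81/1.500 = 6.540 m/s².
T = 0.5000·M·a = (0.5000)(4.44)(6.540) = 14.52 N.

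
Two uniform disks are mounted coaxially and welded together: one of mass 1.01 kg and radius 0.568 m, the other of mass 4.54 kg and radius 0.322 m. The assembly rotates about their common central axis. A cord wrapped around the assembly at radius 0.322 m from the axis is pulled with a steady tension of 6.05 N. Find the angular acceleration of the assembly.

α ≈ 4.89 rad/s²

I = ½M₁R₁² + ½M₂R₂² = ½(1.01)(0.568)² + ½(4.54)(0.322)² = 0.3983 kg·m².
τ = F r = (6.05)(0.322) = 1.948 N·m.
α = τ/I = 1.948/0.3983 = 4.891 rad/s².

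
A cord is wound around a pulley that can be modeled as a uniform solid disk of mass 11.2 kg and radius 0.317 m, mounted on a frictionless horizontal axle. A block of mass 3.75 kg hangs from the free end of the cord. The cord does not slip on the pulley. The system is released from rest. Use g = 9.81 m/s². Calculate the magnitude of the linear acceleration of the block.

I = ½MR² = (1/2)(11.2)(0.317)² = 0.5627 kg·m².
Block: mg − T = ma. Pulley: TR = Iα. No-slip: a = αR, so T = (I/R²)a = 5.600·a.
Then mg = (m + 5.600)a, so a = (3.75)(9.81)/(3.75 + 5.600) = 3.934 m/s².

a ≈ 3.93 m/s²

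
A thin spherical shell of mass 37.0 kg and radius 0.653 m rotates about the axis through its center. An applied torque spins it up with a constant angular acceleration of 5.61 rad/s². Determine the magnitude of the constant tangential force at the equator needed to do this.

I = (2/3)MR² = (2/3)(37.0)(0.653)² = 10.52 kg·m².
The required torque is τ = Iα = (10.52)(5.610) = 59.01 N·m.
A tangential force at the equator gives τ = FR, so F = τ/R = 59.01/0.653 = 90.36 N.

F ≈ 90.4 N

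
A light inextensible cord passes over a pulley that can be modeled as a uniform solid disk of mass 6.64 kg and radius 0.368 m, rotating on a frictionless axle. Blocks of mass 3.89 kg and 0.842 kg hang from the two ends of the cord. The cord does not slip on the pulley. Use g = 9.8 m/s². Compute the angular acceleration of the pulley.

α ≈ 10.1 rad/s²

I = ½MR² = (1/2)(6.64)(0.368)² = 0.4496 kg·m².
Heavier block: m₁g − T₁ = m₁a. Lighter block: T₂ − m₂g = m₂a.
Pulley: (T₁ − T₂)R = Iα = I(a/R), so T₁ − T₂ = (I/R²)a = (1/2)M_p a = 3.320·a.
Adding the three: (m₁ − m₂)g = (m₁ + m₂ + 3.320)a, so a = (3.89 − 0.842)(9.8)/(3.89 + 0.842 + 3.320) = 3.710 m/s².
α = a/R = 3.710/0.368 = 10.08 rad/s².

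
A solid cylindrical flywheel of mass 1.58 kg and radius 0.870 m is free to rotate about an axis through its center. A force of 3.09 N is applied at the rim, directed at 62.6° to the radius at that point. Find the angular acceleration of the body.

α ≈ 3.99 rad/s²

I = ½MR² = (1/2)(1.58)(0.870)² = 0.5980 kg·m².
Only the tangential component produces torque: τ = F R sinθ = (3.09)(0.870) sin 62.6° = 2.387 N·m.
From τ = Iα: α = 2.387/0.5980 = 3.991 rad/s².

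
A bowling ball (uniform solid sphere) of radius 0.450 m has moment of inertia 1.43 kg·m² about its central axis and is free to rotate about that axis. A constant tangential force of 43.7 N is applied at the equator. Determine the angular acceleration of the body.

α ≈ 13.8 rad/s²

τ = F R = (43.7)(0.450) = 19.67 N·m.
Newton's second law for rotation, τ = Iα, gives α = τ/I = 19.67/1.430 = 13.75 rad/s².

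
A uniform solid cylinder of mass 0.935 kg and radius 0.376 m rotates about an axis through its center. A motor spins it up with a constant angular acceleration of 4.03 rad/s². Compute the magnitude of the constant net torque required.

τ ≈ 0.266 N·m

I = ½MR² = (1/2)(0.935)(0.376)² = 0.06609 kg·m².
τ = Iα = (0.06609)(4.030) = 0.2664 N·m.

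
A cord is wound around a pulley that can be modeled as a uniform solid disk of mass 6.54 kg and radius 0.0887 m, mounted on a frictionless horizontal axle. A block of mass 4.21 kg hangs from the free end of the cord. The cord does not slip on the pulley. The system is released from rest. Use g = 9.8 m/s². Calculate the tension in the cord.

T ≈ 18.0 N

I = ½MR² = (1/2)(6.54)(0.0887)² = 0.02573 kg·m².
Block: mg − T = ma. Pulley: TR = Iα. No-slip: a = αR, so T = (I/R²)a = 3.270·a.
Then mg = (m + 3.270)a, so a = (4.21)(9.8)/(4.21 + 3.270) = 5.516 m/s².
T = 3.270·a = 18.04 N.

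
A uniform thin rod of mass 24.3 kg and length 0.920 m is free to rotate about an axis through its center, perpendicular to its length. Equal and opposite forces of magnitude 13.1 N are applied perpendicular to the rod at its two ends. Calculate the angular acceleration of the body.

α ≈ 7.03 rad/s²

I = (1/12)ML² = (1/12)(24.3)(0.920)² = 1.714 kg·m².
The couple gives τ = F·(L/2) + F·(L/2) = F L = (13.1)(0.920) = 12.05 N·m.
Newton's second law for rotation, τ = Iα, gives α = τ/I = 12.05/1.714 = 7.032 rad/s².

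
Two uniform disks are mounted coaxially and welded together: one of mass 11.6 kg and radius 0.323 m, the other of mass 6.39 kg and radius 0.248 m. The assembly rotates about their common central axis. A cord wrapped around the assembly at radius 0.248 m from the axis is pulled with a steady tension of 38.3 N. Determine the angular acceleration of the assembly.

α ≈ 11.8 rad/s²

I = ½M₁R₁² + ½M₂R₂² = ½(11.6)(0.323)² + ½(6.39)(0.248)² = 0.8016 kg·m².
τ = F r = (38.3)(0.248) = 9.498 N·m.
α = τ/I = 9.498/0.8016 = 11.85 rad/s².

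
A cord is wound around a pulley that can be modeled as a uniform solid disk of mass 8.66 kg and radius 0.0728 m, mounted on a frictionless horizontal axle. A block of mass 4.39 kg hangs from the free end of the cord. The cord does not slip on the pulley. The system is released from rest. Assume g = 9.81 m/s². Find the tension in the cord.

T ≈ 21.4 N

I = ½MR² = (1/2)(8.66)(0.0728)² = 0.02295 kg·m².
Block: mg − T = ma. Pulley: TR = Iα. No-slip: a = αR, so T = (I/R²)a = 4.330·a.
Then mg = (m + 4.330)a, so a = (4.39)(9.81)/(4.39 + 4.330) = 4.939 m/s².
T = 4.330·a = 21.38 N.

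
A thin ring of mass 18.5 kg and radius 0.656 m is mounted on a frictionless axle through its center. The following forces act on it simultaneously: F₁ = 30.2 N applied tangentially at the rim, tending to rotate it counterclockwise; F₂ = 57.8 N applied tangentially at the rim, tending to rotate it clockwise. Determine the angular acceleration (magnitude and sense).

I = MR² = (18.5)(0.656)² = 7.961 kg·m².
Taking counterclockwise as positive: τ₁ = +(30.2)(0.656) = +19.81 N·m; τ₂ = −(57.8)(0.656) = −37.92 N·m.
Net torque τ = -18.11 N·m.
α = τ/I = -18.11/7.961 = -2.274 rad/s².

α ≈ 2.27 rad/s², clockwise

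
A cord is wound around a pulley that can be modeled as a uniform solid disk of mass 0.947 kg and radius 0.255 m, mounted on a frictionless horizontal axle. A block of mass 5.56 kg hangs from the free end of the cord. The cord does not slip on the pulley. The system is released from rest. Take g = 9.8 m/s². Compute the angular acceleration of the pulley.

I = ½MR² = (1/2)(0.947)(0.255)² = 0.03079 kg·m².
Block: mg − T = ma. Pulley: TR = Iα. No-slip: a = αR, so T = (I/R²)a = 0.4735·a.
Then mg = (m + 0.4735)a, so a = (5.56)(9.8)/(5.56 + 0.4735) = 9.031 m/s².
α = a/R = 9.031/0.255 = 35.42 rad/s².

α ≈ 35.4 rad/s²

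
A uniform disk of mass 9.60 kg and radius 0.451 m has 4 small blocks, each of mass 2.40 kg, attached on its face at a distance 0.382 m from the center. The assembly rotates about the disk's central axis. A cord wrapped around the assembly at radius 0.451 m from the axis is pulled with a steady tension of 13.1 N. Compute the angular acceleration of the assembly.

I_disk = ½MR² = ½(9.60)(0.451)² = 0.9763 kg·m².
I_blocks = 4·m·r² = 4(2.40)(0.382)² = 1.401 kg·m².
Total I = 2.377 kg·m².
τ = F r = (13.1)(0.451) = 5.908 N·m.
α = τ/I = 5.908/2.377 = 2.485 rad/s².

α ≈ 2.49 rad/s²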